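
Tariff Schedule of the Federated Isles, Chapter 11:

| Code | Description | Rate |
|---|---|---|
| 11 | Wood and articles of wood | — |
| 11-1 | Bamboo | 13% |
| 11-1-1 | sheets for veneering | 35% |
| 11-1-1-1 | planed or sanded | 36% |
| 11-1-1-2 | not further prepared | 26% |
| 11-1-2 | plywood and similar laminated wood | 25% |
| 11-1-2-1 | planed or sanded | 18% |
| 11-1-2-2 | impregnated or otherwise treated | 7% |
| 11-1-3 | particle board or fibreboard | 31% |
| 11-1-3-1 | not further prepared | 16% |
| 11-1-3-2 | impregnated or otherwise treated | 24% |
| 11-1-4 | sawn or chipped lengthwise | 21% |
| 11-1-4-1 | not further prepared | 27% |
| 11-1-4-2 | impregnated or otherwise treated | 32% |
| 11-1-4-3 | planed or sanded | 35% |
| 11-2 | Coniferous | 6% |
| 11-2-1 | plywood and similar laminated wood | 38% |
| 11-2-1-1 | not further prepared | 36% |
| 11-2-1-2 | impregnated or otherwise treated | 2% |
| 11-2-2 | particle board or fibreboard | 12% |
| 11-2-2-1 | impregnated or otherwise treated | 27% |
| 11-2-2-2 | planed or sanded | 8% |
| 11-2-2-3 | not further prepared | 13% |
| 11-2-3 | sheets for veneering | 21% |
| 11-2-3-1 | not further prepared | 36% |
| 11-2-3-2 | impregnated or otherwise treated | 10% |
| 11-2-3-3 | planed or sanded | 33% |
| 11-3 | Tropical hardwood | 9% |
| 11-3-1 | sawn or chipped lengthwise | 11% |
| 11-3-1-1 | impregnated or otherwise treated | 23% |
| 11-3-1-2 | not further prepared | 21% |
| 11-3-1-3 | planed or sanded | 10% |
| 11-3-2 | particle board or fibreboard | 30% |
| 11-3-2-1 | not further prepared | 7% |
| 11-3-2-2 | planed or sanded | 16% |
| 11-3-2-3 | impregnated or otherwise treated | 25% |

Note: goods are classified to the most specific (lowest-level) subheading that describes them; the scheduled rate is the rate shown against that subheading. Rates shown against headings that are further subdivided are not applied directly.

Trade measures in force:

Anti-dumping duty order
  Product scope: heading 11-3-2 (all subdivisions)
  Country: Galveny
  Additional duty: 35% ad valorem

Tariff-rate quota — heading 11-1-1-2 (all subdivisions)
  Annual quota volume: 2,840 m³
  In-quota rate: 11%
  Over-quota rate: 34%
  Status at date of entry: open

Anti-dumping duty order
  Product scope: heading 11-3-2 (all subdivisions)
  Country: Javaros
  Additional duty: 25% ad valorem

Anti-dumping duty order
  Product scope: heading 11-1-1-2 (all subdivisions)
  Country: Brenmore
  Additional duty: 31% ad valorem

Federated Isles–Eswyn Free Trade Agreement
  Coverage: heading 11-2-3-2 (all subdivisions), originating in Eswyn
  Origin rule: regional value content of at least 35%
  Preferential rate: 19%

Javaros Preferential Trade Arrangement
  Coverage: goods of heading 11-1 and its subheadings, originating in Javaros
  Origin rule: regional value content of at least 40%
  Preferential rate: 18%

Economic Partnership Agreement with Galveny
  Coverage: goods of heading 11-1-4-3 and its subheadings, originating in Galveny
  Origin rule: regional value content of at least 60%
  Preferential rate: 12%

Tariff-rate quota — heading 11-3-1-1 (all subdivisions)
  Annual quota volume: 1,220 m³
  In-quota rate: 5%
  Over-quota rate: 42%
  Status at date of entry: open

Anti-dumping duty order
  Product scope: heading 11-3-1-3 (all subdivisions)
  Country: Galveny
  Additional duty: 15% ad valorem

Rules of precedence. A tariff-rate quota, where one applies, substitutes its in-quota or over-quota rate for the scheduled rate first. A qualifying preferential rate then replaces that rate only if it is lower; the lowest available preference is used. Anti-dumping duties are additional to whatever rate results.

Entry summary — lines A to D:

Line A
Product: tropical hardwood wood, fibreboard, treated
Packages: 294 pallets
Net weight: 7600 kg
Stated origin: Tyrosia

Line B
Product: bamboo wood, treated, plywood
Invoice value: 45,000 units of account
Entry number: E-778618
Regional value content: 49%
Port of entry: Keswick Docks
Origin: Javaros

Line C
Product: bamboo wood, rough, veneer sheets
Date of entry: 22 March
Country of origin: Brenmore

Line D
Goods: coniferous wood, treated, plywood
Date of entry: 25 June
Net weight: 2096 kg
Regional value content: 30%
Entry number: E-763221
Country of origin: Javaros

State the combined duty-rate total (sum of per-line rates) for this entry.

76%

Line A: tropical hardwood → 11-3; fibreboard → 11-3-2; treated → 11-3-2-3. Scheduled 25%. No special measure applies. → 25%.
Line B: bamboo → 11-1; plywood → 11-1-2; treated → 11-1-2-2. Scheduled 7%. Javaros agreement on 11-1: RVC ≥ 40% → 18% available; preference 18% not lower than 7% → no reduction. → 7%.
Line C: bamboo → 11-1; veneer sheets → 11-1-1; rough → 11-1-1-2. Scheduled 26%. quota on 11-1-1-2 open → in-quota 11%; anti-dumping (Brenmore, 11-1-1-2): +31%; total 11% + 31% = 42%. → 42%.
Line D: coniferous → 11-2; plywood → 11-2-1; treated → 11-2-1-2. Scheduled 2%. Javaros agreement on 11-1: 11-2-1-2 not covered. → 2%.
Sum: 25% + 7% + 42% + 2% = 76%.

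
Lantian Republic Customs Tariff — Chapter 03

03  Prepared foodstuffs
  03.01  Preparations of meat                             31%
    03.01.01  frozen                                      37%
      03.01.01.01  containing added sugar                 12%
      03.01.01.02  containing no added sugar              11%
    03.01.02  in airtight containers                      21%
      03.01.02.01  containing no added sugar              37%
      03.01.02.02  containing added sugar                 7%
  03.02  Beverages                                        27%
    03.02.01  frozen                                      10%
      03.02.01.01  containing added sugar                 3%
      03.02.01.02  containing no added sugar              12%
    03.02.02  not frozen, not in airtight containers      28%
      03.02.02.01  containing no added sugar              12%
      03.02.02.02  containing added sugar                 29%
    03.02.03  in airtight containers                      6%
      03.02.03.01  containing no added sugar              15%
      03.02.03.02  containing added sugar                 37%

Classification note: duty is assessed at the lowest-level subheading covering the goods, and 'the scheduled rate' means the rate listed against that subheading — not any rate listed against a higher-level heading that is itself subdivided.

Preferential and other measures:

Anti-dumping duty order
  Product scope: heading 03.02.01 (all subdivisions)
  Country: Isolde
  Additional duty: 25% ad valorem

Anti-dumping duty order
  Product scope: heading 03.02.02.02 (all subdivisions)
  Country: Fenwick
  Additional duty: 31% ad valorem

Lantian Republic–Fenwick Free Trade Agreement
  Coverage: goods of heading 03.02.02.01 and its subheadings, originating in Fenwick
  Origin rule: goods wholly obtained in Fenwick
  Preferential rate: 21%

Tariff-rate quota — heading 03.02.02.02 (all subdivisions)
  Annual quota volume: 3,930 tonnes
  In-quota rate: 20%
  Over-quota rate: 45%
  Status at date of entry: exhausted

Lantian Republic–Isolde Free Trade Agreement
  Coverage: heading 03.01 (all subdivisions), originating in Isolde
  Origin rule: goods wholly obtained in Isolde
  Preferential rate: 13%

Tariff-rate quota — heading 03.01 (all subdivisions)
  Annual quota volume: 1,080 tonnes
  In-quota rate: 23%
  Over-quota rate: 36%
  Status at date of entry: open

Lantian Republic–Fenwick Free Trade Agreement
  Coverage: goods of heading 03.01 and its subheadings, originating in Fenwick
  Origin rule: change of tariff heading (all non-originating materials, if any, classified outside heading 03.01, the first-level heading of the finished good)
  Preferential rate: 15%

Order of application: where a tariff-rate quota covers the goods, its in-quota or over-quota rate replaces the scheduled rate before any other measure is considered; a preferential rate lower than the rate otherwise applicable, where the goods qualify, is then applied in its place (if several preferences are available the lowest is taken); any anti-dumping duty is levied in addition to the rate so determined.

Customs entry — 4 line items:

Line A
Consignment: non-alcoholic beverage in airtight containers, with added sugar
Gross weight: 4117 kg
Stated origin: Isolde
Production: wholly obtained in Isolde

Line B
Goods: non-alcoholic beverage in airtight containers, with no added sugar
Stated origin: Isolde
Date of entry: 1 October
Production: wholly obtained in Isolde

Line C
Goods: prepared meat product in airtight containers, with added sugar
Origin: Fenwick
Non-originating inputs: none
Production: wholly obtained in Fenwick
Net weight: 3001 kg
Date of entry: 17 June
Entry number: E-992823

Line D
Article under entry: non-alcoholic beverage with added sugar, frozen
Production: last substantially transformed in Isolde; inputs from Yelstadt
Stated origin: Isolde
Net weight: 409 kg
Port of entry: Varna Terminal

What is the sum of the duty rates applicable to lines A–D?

95%

Line A: non-alcoholic beverage → 03.02; in airtight containers → 03.02.03; with added sugar → 03.02.03.02. Scheduled 37%. Isolde agreement on 03.01: 03.02.03.02 not covered. → 37%.
Line B: non-alcoholic beverage → 03.02; in airtight containers → 03.02.03; with no added sugar → 03.02.03.01. Scheduled 15%. Isolde agreement on 03.01: 03.02.03.01 not covered. → 15%.
Line C: prepared meat product → 03.01; in airtight containers → 03.01.02; with added sugar → 03.01.02.02. Scheduled 7%. quota on 03.01 open → in-quota 23%; Fenwick agreement on 03.02.02.01: 03.01.02.02 not covered; Fenwick agreement on 03.01: CTH met → 15% available; preferential 15%. → 15%.
Line D: non-alcoholic beverage → 03.02; frozen → 03.02.01; with added sugar → 03.02.01.01. Scheduled 3%. Isolde agreement on 03.01: 03.02.01.01 not covered; anti-dumping (Isolde, 03.02.01): +25%; total 3% + 25% = 28%. → 28%.
Sum: 37% + 15% + 15% + 28% = 95%.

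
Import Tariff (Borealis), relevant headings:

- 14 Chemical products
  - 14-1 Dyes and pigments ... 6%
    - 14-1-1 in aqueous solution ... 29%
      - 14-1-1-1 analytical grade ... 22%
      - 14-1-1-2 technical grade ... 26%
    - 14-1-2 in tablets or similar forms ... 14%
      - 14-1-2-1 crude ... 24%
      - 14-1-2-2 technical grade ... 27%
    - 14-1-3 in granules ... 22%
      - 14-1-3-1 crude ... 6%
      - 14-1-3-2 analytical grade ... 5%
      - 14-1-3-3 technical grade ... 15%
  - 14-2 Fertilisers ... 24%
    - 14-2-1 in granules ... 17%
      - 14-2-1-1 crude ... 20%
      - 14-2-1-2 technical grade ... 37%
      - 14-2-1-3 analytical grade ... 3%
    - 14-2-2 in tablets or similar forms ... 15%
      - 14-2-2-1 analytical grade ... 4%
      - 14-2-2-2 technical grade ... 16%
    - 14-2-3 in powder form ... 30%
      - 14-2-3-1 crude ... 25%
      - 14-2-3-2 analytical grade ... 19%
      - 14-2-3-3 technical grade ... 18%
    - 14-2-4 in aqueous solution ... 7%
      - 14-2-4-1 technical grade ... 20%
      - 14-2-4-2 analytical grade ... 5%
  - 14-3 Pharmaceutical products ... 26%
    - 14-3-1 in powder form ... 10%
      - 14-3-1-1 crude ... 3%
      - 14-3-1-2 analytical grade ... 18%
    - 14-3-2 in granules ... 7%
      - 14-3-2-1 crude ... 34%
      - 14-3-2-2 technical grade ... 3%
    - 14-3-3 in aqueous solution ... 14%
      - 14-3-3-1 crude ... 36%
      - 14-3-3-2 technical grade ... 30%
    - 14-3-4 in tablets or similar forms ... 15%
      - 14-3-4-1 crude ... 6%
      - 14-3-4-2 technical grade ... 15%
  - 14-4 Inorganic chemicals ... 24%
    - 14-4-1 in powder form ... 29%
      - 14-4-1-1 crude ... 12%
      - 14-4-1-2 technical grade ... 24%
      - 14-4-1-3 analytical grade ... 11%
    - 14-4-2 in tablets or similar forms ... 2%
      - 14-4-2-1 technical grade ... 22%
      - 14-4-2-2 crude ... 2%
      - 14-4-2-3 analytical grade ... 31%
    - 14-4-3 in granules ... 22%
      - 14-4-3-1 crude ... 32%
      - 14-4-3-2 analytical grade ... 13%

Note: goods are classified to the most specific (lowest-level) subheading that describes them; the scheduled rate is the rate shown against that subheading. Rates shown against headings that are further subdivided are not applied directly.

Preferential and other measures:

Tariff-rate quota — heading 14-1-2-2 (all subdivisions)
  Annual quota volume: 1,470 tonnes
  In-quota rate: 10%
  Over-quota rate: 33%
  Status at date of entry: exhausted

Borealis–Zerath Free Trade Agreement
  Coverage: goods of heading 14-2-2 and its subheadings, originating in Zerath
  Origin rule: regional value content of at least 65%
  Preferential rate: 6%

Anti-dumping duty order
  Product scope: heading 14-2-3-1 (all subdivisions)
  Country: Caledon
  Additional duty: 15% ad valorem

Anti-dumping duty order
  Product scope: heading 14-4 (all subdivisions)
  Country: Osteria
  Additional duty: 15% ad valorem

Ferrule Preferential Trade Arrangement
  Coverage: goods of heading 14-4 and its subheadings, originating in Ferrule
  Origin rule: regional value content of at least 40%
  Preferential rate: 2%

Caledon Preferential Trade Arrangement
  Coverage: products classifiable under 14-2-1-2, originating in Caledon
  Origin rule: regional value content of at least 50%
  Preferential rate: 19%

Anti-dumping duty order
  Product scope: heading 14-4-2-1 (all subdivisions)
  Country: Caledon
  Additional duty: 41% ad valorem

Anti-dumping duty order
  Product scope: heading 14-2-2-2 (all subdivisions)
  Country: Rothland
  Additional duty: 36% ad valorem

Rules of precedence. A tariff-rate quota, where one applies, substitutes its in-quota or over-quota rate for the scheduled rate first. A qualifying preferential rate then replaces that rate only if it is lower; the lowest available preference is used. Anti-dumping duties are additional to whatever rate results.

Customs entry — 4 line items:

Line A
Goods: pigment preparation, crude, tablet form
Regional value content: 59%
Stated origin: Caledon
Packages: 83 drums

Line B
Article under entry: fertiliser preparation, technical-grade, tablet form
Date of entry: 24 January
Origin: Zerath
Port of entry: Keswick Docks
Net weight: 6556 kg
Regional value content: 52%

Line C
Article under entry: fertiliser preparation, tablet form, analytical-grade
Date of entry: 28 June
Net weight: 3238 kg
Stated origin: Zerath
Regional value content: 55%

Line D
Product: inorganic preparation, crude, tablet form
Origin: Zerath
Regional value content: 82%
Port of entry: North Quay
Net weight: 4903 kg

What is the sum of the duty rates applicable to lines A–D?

46%

Line A: pigment → 14-1; tablet form → 14-1-2; crude → 14-1-2-1. Scheduled 24%. Caledon agreement on 14-2-1-2: 14-1-2-1 not covered. → 24%.
Line B: fertiliser → 14-2; tablet form → 14-2-2; technical-grade → 14-2-2-2. Scheduled 16%. Zerath agreement on 14-2-2: RVC < 65%. → 16%.
Line C: fertiliser → 14-2; tablet form → 14-2-2; analytical-grade → 14-2-2-1. Scheduled 4%. Zerath agreement on 14-2-2: RVC < 65%. → 4%.
Line D: inorganic → 14-4; tablet form → 14-4-2; crude → 14-4-2-2. Scheduled 2%. Zerath agreement on 14-2-2: 14-4-2-2 not covered. → 2%.
Sum: 24% + 16% + 4% + 2% = 46%.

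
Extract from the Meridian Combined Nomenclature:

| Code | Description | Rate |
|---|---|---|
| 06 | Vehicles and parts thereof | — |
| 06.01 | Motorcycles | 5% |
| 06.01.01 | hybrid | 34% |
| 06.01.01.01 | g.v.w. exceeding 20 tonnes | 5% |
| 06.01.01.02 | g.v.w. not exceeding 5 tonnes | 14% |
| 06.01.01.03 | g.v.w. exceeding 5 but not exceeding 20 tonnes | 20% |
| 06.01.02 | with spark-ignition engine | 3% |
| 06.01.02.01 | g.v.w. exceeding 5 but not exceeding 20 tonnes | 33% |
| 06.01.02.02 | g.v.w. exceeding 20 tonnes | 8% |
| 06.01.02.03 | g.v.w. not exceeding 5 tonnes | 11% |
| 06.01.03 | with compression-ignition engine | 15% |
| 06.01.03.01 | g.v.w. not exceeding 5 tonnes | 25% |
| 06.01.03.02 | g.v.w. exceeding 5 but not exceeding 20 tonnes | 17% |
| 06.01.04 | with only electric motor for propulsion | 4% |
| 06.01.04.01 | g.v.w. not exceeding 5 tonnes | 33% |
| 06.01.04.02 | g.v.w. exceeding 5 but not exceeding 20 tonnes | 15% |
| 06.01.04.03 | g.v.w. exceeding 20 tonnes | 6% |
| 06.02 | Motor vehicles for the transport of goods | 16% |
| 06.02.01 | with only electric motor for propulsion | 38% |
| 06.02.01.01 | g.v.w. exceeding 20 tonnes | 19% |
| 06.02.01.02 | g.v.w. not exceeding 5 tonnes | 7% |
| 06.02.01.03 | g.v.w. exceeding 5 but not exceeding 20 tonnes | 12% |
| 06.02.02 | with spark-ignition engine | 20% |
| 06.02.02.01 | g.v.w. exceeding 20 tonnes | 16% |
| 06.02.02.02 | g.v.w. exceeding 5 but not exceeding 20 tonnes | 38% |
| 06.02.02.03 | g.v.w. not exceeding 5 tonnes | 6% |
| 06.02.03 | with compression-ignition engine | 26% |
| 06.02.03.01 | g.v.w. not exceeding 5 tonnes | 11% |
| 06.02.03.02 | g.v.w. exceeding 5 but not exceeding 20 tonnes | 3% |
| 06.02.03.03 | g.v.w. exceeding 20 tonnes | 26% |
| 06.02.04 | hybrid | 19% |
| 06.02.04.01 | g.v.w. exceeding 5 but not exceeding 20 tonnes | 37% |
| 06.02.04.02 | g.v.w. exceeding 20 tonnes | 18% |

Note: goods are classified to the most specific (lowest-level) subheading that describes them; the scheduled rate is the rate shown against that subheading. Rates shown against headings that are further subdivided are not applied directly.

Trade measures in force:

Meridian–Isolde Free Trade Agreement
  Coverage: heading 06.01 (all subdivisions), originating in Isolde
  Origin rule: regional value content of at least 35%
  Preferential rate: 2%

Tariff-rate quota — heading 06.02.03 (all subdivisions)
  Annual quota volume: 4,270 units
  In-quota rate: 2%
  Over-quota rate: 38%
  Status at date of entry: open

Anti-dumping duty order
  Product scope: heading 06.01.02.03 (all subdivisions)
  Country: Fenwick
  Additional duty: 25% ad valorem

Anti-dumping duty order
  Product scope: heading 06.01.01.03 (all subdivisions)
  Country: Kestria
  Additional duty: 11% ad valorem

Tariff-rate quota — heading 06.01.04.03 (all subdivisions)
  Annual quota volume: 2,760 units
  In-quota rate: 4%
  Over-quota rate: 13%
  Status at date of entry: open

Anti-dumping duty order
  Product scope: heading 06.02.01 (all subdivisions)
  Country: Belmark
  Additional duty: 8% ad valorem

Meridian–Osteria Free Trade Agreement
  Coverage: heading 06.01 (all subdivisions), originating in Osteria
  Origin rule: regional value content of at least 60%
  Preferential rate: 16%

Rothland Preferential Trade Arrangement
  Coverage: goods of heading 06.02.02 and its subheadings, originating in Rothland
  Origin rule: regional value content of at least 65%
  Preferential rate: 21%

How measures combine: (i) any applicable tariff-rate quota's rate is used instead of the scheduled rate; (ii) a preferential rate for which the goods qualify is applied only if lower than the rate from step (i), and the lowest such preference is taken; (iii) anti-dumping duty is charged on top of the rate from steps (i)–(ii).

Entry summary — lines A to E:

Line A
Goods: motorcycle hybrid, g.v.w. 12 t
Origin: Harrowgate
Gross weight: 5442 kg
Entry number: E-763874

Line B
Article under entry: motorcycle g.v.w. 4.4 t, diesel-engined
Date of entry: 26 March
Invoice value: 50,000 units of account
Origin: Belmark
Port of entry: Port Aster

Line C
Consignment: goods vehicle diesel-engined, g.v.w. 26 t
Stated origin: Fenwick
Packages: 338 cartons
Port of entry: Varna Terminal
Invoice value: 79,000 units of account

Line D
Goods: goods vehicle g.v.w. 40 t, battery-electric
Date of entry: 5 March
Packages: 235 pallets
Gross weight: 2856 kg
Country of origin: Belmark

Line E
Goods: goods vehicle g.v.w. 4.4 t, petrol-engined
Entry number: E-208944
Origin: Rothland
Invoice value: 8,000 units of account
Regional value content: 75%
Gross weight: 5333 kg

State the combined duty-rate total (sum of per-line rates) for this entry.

80%

Line A: motorcycle → 06.01; hybrid → 06.01.01; g.v.w. 12 t → 06.01.01.03. Scheduled 20%. No special measure applies. → 20%.
Line B: motorcycle → 06.01; diesel-engined → 06.01.03; g.v.w. 4.4 t → 06.01.03.01. Scheduled 25%. No special measure applies. → 25%.
Line C: goods vehicle → 06.02; diesel-engined → 06.02.03; g.v.w. 26 t → 06.02.03.03. Scheduled 26%. quota on 06.02.03 open → in-quota 2%. → 2%.
Line D: goods vehicle → 06.02; battery-electric → 06.02.01; g.v.w. 40 t → 06.02.01.01. Scheduled 19%. anti-dumping (Belmark, 06.02.01): +8%; total 19% + 8% = 27%. → 27%.
Line E: goods vehicle → 06.02; petrol-engined → 06.02.02; g.v.w. 4.4 t → 06.02.02.03. Scheduled 6%. Rothland agreement on 06.02.02: RVC ≥ 65% → 21% available; preference 21% not lower than 6% → no reduction. → 6%.
Sum: 20% + 25% + 2% + 27% + 6% = 80%.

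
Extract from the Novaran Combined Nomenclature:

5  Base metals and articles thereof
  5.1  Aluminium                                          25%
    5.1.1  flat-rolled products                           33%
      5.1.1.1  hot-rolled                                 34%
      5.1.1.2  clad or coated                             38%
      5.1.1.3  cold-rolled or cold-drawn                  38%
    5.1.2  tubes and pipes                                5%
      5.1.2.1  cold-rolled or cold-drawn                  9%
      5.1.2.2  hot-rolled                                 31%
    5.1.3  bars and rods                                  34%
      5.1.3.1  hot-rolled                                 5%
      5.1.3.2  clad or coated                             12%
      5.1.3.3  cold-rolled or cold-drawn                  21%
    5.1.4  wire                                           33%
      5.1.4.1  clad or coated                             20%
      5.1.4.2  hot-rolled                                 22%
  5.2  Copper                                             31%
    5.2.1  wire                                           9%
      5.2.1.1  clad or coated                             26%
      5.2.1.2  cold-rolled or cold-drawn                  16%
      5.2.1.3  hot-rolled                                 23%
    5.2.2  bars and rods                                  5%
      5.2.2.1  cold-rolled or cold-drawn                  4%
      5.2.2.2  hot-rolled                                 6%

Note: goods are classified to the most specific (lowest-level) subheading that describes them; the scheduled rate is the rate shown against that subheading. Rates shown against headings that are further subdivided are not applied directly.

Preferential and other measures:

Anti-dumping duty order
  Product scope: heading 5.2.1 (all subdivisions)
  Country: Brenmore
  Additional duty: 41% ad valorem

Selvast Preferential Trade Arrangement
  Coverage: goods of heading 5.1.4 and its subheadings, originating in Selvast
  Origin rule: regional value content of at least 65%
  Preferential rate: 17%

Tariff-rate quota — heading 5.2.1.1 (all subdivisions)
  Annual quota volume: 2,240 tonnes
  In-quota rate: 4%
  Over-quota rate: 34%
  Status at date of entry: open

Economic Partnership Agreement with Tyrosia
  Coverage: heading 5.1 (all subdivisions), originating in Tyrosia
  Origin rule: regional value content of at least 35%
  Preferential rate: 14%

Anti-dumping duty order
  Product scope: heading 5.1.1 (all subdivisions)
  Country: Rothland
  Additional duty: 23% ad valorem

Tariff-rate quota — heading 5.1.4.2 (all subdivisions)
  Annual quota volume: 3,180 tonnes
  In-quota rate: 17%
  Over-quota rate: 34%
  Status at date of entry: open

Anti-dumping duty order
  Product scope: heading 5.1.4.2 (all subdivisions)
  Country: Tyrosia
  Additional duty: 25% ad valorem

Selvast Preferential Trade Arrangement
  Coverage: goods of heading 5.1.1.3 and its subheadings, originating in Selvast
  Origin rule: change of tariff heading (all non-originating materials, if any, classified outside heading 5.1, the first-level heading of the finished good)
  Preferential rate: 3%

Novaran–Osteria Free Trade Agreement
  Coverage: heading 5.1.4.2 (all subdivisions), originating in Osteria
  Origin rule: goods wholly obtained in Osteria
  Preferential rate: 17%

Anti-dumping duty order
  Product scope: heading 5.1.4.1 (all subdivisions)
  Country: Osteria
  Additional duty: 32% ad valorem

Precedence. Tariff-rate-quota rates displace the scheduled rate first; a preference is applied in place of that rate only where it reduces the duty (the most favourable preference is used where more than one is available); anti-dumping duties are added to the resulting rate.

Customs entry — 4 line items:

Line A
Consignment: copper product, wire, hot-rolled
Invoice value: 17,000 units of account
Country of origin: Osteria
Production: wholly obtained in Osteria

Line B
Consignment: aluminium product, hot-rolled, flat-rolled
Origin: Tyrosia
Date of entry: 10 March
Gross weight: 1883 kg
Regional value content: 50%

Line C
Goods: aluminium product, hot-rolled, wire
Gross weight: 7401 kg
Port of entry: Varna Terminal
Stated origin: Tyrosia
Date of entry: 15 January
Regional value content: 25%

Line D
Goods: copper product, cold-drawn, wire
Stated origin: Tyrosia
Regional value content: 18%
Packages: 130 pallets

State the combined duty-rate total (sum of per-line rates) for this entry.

95%

Line A: copper → 5.2; wire → 5.2.1; hot-rolled → 5.2.1.3. Scheduled 23%. Osteria agreement on 5.1.4.2: 5.2.1.3 not covered. → 23%.
Line B: aluminium → 5.1; flat-rolled → 5.1.1; hot-rolled → 5.1.1.1. Scheduled 34%. Tyrosia agreement on 5.1: RVC ≥ 35% → 14% available; preferential 14%. → 14%.
Line C: aluminium → 5.1; wire → 5.1.4; hot-rolled → 5.1.4.2. Scheduled 22%. quota on 5.1.4.2 open → in-quota 17%; Tyrosia agreement on 5.1: RVC < 35%; anti-dumping (Tyrosia, 5.1.4.2): +25%; total 17% + 25% = 42%. → 42%.
Line D: copper → 5.2; wire → 5.2.1; cold-drawn → 5.2.1.2. Scheduled 16%. Tyrosia agreement on 5.1: 5.2.1.2 not covered. → 16%.
Sum: 23% + 14% + 42% + 16% = 95%.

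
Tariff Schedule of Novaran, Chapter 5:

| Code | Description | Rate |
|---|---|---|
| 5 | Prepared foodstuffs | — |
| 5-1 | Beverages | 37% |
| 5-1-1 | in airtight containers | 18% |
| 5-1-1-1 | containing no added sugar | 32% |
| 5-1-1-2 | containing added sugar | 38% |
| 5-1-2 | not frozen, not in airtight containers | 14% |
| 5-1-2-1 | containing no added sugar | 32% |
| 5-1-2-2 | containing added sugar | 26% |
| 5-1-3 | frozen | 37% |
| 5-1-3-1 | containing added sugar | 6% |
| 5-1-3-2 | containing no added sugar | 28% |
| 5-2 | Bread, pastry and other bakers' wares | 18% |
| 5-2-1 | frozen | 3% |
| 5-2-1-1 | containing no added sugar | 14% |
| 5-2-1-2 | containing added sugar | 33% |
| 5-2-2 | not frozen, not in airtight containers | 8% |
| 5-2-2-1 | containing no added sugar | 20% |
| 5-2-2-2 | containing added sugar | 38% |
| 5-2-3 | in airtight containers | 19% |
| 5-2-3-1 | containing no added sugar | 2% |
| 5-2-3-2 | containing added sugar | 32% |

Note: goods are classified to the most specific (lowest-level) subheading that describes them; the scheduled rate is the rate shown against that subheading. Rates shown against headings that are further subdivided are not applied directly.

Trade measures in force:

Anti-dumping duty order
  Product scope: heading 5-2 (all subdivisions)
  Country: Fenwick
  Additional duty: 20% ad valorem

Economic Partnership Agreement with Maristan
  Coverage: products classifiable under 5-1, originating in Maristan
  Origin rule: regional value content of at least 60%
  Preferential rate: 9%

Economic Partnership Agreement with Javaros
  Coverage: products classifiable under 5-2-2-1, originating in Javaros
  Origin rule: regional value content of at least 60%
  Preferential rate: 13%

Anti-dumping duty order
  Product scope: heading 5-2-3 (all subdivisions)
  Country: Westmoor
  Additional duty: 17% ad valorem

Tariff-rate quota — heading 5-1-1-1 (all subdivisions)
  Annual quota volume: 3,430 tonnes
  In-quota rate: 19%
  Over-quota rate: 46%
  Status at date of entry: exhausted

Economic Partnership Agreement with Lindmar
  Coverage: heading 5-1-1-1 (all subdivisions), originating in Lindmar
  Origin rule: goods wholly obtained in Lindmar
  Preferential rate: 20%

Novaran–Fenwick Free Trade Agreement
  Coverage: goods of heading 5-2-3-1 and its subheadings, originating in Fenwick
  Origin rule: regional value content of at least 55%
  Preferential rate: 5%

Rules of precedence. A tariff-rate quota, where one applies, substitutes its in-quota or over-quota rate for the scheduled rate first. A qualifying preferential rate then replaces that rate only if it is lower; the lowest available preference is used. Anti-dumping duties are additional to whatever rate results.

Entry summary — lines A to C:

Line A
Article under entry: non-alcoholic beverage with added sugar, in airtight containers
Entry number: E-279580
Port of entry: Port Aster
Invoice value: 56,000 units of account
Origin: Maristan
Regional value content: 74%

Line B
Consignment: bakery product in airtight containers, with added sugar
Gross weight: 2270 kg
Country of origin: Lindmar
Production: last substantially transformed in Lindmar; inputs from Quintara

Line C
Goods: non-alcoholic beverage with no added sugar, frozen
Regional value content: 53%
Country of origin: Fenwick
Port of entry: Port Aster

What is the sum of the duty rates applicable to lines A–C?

Line A: non-alcoholic beverage → 5-1; in airtight containers → 5-1-1; with added sugar → 5-1-1-2. Scheduled 38%. Maristan agreement on 5-1: RVC ≥ 60% → 9% available; preferential 9%. → 9%.
Line B: bakery product → 5-2; in airtight containers → 5-2-3; with added sugar → 5-2-3-2. Scheduled 32%. Lindmar agreement on 5-1-1-1: 5-2-3-2 not covered. → 32%.
Line C: non-alcoholic beverage → 5-1; frozen → 5-1-3; with no added sugar → 5-1-3-2. Scheduled 28%. Fenwick agreement on 5-2-3-1: 5-1-3-2 not covered. → 28%.
Sum: 9% + 32% + 28% = 69%.

69%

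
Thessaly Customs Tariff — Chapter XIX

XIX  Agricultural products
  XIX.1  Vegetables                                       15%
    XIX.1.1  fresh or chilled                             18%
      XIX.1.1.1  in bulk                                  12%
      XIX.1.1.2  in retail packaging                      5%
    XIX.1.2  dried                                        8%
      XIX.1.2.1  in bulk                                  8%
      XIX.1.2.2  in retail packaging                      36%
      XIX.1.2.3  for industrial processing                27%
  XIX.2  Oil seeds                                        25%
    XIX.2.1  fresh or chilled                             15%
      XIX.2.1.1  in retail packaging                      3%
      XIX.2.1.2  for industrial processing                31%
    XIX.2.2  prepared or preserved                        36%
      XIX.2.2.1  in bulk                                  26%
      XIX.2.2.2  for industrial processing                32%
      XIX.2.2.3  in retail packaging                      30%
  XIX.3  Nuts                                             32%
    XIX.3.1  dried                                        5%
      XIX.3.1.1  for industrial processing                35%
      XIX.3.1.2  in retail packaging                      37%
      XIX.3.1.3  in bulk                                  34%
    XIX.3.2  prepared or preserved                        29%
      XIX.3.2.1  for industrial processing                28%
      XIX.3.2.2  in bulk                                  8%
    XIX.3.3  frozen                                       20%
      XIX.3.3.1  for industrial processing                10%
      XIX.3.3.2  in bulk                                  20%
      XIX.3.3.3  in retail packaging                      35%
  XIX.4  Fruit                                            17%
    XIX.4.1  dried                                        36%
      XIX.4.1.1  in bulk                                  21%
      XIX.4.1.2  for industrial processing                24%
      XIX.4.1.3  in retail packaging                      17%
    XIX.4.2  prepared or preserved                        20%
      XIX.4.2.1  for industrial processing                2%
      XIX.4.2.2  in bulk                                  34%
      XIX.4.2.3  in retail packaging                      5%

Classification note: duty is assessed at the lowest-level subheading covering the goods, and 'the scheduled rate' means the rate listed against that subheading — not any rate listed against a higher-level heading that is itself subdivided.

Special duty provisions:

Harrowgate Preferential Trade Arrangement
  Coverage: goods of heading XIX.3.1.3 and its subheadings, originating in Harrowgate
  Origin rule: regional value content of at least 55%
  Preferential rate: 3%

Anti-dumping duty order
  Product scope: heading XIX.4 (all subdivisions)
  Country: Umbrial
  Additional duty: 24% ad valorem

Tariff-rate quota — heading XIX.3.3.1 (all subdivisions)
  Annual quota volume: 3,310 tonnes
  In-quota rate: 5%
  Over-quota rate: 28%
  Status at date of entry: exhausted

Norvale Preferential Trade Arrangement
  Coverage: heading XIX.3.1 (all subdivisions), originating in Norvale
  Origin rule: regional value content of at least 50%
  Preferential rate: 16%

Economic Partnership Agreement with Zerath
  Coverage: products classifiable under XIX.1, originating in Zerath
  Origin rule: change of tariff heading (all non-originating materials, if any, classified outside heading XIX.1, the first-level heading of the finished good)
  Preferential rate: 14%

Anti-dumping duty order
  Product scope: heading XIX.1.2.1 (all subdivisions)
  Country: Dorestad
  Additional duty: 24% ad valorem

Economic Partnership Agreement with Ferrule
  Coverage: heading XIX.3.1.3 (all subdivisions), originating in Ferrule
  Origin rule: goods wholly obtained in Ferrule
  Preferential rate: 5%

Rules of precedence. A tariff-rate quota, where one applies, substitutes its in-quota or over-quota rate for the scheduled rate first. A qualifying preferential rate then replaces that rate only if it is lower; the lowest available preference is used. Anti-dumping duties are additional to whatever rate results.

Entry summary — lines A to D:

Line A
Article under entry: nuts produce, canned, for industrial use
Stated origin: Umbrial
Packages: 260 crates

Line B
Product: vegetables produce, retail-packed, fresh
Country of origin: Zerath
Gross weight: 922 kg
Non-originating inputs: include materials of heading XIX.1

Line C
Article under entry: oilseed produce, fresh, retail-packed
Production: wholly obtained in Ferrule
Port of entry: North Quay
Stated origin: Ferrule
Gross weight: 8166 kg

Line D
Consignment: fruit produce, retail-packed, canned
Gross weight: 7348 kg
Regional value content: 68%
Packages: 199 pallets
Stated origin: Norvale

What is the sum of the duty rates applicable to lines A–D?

41%

Line A: nuts → XIX.3; canned → XIX.3.2; for industrial use → XIX.3.2.1. Scheduled 28%. No special measure applies. → 28%.
Line B: vegetables → XIX.1; fresh → XIX.1.1; retail-packed → XIX.1.1.2. Scheduled 5%. Zerath agreement on XIX.1: CTH not met. → 5%.
Line C: oilseed → XIX.2; fresh → XIX.2.1; retail-packed → XIX.2.1.1. Scheduled 3%. Ferrule agreement on XIX.3.1.3: XIX.2.1.1 not covered. → 3%.
Line D: fruit → XIX.4; canned → XIX.4.2; retail-packed → XIX.4.2.3. Scheduled 5%. Norvale agreement on XIX.3.1: XIX.4.2.3 not covered. → 5%.
Sum: 28% + 5% + 3% + 5% = 41%.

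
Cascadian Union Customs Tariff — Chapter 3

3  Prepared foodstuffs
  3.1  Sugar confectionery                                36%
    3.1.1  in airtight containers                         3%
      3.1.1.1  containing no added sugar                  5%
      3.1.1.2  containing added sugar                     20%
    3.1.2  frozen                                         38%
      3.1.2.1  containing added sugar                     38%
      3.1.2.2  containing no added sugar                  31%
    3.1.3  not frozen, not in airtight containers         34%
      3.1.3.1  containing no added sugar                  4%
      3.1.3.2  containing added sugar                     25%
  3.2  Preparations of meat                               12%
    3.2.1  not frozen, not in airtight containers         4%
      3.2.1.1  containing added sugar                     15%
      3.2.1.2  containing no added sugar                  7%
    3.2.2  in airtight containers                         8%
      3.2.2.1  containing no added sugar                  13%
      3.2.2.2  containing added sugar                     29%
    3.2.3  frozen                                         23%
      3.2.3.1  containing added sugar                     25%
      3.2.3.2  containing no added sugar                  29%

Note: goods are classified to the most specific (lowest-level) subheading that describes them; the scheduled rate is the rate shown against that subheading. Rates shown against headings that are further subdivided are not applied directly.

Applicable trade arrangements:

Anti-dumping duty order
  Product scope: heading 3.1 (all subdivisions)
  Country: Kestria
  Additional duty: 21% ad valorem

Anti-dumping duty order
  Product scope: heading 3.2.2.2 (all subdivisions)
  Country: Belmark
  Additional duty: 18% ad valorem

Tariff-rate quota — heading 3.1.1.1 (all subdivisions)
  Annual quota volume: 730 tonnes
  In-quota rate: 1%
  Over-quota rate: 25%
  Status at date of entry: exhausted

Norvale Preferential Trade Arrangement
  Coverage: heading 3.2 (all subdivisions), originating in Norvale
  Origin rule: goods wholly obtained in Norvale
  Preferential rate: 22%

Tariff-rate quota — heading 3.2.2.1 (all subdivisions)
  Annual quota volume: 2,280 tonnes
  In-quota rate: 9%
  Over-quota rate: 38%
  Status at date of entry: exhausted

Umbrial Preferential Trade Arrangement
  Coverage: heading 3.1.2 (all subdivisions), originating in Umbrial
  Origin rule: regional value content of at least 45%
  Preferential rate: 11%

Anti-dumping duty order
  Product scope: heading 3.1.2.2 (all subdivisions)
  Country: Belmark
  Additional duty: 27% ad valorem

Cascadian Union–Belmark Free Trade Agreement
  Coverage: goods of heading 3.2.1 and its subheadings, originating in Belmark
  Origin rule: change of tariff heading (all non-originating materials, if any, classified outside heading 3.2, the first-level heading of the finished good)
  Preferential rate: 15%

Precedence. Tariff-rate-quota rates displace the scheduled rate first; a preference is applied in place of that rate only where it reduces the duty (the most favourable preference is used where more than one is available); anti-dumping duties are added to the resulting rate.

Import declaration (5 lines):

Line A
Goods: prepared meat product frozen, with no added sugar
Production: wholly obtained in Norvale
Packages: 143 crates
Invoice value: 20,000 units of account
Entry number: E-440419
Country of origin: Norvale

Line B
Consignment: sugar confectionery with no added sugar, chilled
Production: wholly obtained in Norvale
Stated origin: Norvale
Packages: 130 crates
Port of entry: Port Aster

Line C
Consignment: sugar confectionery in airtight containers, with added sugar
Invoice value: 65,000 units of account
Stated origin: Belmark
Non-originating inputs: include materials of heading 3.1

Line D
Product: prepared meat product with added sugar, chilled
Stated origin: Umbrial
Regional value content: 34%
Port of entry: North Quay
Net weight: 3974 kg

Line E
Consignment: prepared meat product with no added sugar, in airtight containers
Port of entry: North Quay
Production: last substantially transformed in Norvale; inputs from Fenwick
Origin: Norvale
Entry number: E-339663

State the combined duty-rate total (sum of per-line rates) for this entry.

Line A: prepared meat product → 3.2; frozen → 3.2.3; with no added sugar → 3.2.3.2. Scheduled 29%. Norvale agreement on 3.2: wholly obtained → 22% available; preferential 22%. → 22%.
Line B: sugar confectionery → 3.1; chilled → 3.1.3; with no added sugar → 3.1.3.1. Scheduled 4%. Norvale agreement on 3.2: 3.1.3.1 not covered. → 4%.
Line C: sugar confectionery → 3.1; in airtight containers → 3.1.1; with added sugar → 3.1.1.2. Scheduled 20%. Belmark agreement on 3.2.1: 3.1.1.2 not covered. → 20%.
Line D: prepared meat product → 3.2; chilled → 3.2.1; with added sugar → 3.2.1.1. Scheduled 15%. Umbrial agreement on 3.1.2: 3.2.1.1 not covered. → 15%.
Line E: prepared meat product → 3.2; in airtight containers → 3.2.2; with no added sugar → 3.2.2.1. Scheduled 13%. quota on 3.2.2.1 exhausted → over-quota 38%; Norvale agreement on 3.2: not wholly obtained. → 38%.
Sum: 22% + 4% + 20% + 15% + 38% = 99%.

99%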